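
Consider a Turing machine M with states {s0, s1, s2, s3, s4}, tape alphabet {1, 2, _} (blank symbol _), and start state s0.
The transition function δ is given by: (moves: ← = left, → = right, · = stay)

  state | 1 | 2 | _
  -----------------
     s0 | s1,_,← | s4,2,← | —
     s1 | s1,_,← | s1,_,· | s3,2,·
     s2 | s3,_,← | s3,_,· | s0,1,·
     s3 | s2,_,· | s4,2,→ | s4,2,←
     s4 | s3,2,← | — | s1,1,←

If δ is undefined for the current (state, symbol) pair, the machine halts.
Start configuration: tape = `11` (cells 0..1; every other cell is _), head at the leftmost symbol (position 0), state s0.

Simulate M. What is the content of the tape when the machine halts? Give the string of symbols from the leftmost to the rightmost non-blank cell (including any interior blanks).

221

state=s0 head=0 tape=_[1]1   (s0,1)→(s1,_,←)
state=s1 head=-1 tape=[_]_1   (s1,_)→(s3,2,·)
state=s3 head=-1 tape=[2]_1   (s3,2)→(s4,2,→)
state=s4 head=0 tape=2[_]1   (s4,_)→(s1,1,←)
state=s1 head=-1 tape=[2]11   (s1,2)→(s1,_,·)
state=s1 head=-1 tape=[_]11   (s1,_)→(s3,2,·)
state=s3 head=-1 tape=[2]11   (s3,2)→(s4,2,→)
state=s4 head=0 tape=2[1]1   (s4,1)→(s3,2,←)
state=s3 head=-1 tape=[2]21   (s3,2)→(s4,2,→)
state=s4 head=0 tape=2[2]1
The non-blank tape span at halt is 221.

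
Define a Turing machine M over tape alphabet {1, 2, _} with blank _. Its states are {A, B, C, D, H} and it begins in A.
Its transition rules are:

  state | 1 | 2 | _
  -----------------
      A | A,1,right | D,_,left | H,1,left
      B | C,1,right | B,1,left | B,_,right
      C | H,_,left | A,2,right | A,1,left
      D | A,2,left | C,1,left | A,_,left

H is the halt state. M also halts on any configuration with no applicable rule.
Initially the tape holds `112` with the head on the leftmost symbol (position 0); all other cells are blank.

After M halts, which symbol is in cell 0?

2

A | __[1]12   read 1 → write 1, move right, go to A
A | __1[1]2   read 1 → write 1, move right, go to A
A | __11[2]   read 2 → write _, move left, go to D
D | __1[1]_   read 1 → write 2, move left, go to A
A | __[1]2_   read 1 → write 1, move right, go to A
A | __1[2]_   read 2 → write _, move left, go to D
D | __[1]__   read 1 → write 2, move left, go to A
A | _[_]2__   read _ → write 1, move left, go to H
H | [_]12__
Cell 0 holds 2 when M halts.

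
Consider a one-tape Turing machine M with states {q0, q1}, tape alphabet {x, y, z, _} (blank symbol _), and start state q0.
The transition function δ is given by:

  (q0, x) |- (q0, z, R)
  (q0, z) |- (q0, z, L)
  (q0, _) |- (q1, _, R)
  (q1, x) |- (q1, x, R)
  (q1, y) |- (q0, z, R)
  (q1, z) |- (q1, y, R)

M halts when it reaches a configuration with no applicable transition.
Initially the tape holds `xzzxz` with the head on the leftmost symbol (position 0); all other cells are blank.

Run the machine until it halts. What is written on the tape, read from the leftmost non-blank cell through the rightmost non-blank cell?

yyyxy

state=q0 head=0 tape=_[x]zzxz_   (q0,x)→(q0,z,R)
state=q0 head=1 tape=_z[z]zxz_   (q0,z)→(q0,z,L)
state=q0 head=0 tape=_[z]zzxz_   (q0,z)→(q0,z,L)
state=q0 head=-1 tape=[_]zzzxz_   (q0,_)→(q1,_,R)
state=q1 head=0 tape=_[z]zzxz_   (q1,z)→(q1,y,R)
state=q1 head=1 tape=_y[z]zxz_   (q1,z)→(q1,y,R)
state=q1 head=2 tape=_yy[z]xz_   (q1,z)→(q1,y,R)
state=q1 head=3 tape=_yyy[x]z_   (q1,x)→(q1,x,R)
state=q1 head=4 tape=_yyyx[z]_   (q1,z)→(q1,y,R)
state=q1 head=5 tape=_yyyxy[_]
The non-blank tape span at halt is yyyxy.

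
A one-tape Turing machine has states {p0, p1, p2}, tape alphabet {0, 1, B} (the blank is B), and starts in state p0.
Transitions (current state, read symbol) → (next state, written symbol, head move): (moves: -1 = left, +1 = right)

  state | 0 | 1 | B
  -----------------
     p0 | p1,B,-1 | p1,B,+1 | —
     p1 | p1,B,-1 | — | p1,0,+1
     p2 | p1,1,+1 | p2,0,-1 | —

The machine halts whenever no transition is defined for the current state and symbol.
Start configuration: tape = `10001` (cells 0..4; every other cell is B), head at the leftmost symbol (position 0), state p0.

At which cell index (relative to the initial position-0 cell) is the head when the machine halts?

4

state=p0 head=0 tape=BB[1]0001   (p0,1)→(p1,B,+1)
state=p1 head=1 tape=BBB[0]001   (p1,0)→(p1,B,-1)
state=p1 head=0 tape=BB[B]B001   (p1,B)→(p1,0,+1)
state=p1 head=1 tape=BB0[B]001   (p1,B)→(p1,0,+1)
state=p1 head=2 tape=BB00[0]01   (p1,0)→(p1,B,-1)
state=p1 head=1 tape=BB0[0]B01   (p1,0)→(p1,B,-1)
state=p1 head=0 tape=BB[0]BB01   (p1,0)→(p1,B,-1)
state=p1 head=-1 tape=B[B]BBB01   (p1,B)→(p1,0,+1)
state=p1 head=0 tape=B0[B]BB01   (p1,B)→(p1,0,+1)
state=p1 head=1 tape=B00[B]B01   (p1,B)→(p1,0,+1)
state=p1 head=2 tape=B000[B]01   (p1,B)→(p1,0,+1)
state=p1 head=3 tape=B0000[0]1   (p1,0)→(p1,B,-1)
state=p1 head=2 tape=B000[0]B1   (p1,0)→(p1,B,-1)
state=p1 head=1 tape=B00[0]BB1   (p1,0)→(p1,B,-1)
state=p1 head=0 tape=B0[0]BBB1   (p1,0)→(p1,B,-1)
state=p1 head=-1 tape=B[0]BBBB1   (p1,0)→(p1,B,-1)
state=p1 head=-2 tape=[B]BBBBB1   (p1,B)→(p1,0,+1)
state=p1 head=-1 tape=0[B]BBBB1   (p1,B)→(p1,0,+1)
state=p1 head=0 tape=00[B]BBB1   (p1,B)→(p1,0,+1)
state=p1 head=1 tape=000[B]BB1   (p1,B)→(p1,0,+1)
state=p1 head=2 tape=0000[B]B1   (p1,B)→(p1,0,+1)
state=p1 head=3 tape=00000[B]1   (p1,B)→(p1,0,+1)
state=p1 head=4 tape=000000[1]
At halt the head is at cell 4.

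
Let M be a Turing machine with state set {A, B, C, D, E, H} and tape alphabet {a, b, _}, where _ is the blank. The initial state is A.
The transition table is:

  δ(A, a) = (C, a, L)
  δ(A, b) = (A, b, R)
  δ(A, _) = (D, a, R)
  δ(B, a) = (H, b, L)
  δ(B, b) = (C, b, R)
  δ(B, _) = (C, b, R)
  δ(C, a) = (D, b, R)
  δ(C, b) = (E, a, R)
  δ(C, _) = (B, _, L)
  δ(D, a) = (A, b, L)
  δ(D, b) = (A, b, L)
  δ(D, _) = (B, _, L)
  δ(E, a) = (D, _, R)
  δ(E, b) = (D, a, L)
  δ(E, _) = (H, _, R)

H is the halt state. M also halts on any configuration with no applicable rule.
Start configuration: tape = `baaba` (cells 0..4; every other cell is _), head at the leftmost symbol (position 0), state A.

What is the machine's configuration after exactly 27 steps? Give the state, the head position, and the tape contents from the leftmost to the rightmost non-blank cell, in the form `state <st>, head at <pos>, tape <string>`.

state=A head=0 tape=[b]aaba_   (A,b)→(A,b,R)
state=A head=1 tape=b[a]aba_   (A,a)→(C,a,L)
state=C head=0 tape=[b]aaba_   (C,b)→(E,a,R)
state=E head=1 tape=a[a]aba_   (E,a)→(D,_,R)
state=D head=2 tape=a_[a]ba_   (D,a)→(A,b,L)
state=A head=1 tape=a[_]bba_   (A,_)→(D,a,R)
state=D head=2 tape=aa[b]ba_   (D,b)→(A,b,L)
state=A head=1 tape=a[a]bba_   (A,a)→(C,a,L)
state=C head=0 tape=[a]abba_   (C,a)→(D,b,R)
state=D head=1 tape=b[a]bba_   (D,a)→(A,b,L)
state=A head=0 tape=[b]bbba_   (A,b)→(A,b,R)
state=A head=1 tape=b[b]bba_   (A,b)→(A,b,R)
state=A head=2 tape=bb[b]ba_   (A,b)→(A,b,R)
state=A head=3 tape=bbb[b]a_   (A,b)→(A,b,R)
state=A head=4 tape=bbbb[a]_   (A,a)→(C,a,L)
state=C head=3 tape=bbb[b]a_   (C,b)→(E,a,R)
state=E head=4 tape=bbba[a]_   (E,a)→(D,_,R)
state=D head=5 tape=bbba_[_]   (D,_)→(B,_,L)
state=B head=4 tape=bbba[_]_   (B,_)→(C,b,R)
state=C head=5 tape=bbbab[_]   (C,_)→(B,_,L)
state=B head=4 tape=bbba[b]_   (B,b)→(C,b,R)
state=C head=5 tape=bbbab[_]   (C,_)→(B,_,L)
state=B head=4 tape=bbba[b]_   (B,b)→(C,b,R)
state=C head=5 tape=bbbab[_]   (C,_)→(B,_,L)
state=B head=4 tape=bbba[b]_   (B,b)→(C,b,R)
state=C head=5 tape=bbbab[_]   (C,_)→(B,_,L)
state=B head=4 tape=bbba[b]_   (B,b)→(C,b,R)
state=C head=5 tape=bbbab[_]
After 27 steps: state C, head at 5, tape bbbab.

state C, head at 5, tape bbbab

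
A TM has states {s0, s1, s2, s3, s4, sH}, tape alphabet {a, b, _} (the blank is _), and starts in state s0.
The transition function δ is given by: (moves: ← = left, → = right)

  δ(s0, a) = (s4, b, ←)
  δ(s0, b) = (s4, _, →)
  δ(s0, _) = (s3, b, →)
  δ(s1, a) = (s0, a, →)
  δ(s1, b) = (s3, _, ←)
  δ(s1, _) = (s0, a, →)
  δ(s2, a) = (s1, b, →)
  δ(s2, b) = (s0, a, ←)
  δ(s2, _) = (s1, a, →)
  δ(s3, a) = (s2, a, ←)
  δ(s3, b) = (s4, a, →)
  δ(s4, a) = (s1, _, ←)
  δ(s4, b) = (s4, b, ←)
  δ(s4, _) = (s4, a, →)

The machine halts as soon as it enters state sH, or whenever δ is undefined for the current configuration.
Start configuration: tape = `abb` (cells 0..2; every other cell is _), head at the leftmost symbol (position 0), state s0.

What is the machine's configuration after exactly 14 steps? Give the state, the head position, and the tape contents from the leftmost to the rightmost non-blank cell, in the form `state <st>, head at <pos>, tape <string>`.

s0 | ___[a]bb   read a → write b, move ←, go to s4
s4 | __[_]bbb   read _ → write a, move →, go to s4
s4 | __a[b]bb   read b → write b, move ←, go to s4
s4 | __[a]bbb   read a → write _, move ←, go to s1
s1 | _[_]_bbb   read _ → write a, move →, go to s0
s0 | _a[_]bbb   read _ → write b, move →, go to s3
s3 | _ab[b]bb   read b → write a, move →, go to s4
s4 | _aba[b]b   read b → write b, move ←, go to s4
s4 | _ab[a]bb   read a → write _, move ←, go to s1
s1 | _a[b]_bb   read b → write _, move ←, go to s3
s3 | _[a]__bb   read a → write a, move ←, go to s2
s2 | [_]a__bb   read _ → write a, move →, go to s1
s1 | a[a]__bb   read a → write a, move →, go to s0
s0 | aa[_]_bb   read _ → write b, move →, go to s3
s3 | aab[_]bb
After 14 steps: state s3, head at 0, tape aab_bb.

state s3, head at 0, tape aab_bb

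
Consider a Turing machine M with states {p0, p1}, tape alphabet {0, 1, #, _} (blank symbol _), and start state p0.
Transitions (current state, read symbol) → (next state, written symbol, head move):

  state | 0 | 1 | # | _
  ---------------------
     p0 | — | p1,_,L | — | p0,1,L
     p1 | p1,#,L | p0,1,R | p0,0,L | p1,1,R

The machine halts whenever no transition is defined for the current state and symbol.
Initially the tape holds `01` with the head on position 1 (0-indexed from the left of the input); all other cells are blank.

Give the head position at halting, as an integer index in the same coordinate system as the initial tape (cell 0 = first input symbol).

state=p0 head=1 tape=__0[1]   (p0,1)→(p1,_,L)
state=p1 head=0 tape=__[0]_   (p1,0)→(p1,#,L)
state=p1 head=-1 tape=_[_]#_   (p1,_)→(p1,1,R)
state=p1 head=0 tape=_1[#]_   (p1,#)→(p0,0,L)
state=p0 head=-1 tape=_[1]0_   (p0,1)→(p1,_,L)
state=p1 head=-2 tape=[_]_0_   (p1,_)→(p1,1,R)
state=p1 head=-1 tape=1[_]0_   (p1,_)→(p1,1,R)
state=p1 head=0 tape=11[0]_   (p1,0)→(p1,#,L)
state=p1 head=-1 tape=1[1]#_   (p1,1)→(p0,1,R)
state=p0 head=0 tape=11[#]_
At halt the head is at cell 0.

0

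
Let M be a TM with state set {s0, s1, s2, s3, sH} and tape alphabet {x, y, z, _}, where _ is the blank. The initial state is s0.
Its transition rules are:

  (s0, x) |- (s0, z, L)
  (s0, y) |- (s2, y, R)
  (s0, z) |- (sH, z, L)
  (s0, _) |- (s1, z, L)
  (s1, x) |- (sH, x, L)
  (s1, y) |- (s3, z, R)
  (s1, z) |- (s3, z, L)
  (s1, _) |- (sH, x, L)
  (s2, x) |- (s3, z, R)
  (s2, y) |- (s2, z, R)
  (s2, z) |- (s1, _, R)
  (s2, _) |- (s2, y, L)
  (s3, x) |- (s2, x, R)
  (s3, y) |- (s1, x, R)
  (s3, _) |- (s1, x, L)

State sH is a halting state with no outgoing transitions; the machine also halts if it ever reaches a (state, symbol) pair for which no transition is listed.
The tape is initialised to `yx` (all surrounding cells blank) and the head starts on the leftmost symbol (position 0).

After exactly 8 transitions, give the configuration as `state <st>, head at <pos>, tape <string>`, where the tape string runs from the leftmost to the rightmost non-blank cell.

state=s0 head=0 tape=[y]x_   (s0,y)→(s2,y,R)
state=s2 head=1 tape=y[x]_   (s2,x)→(s3,z,R)
state=s3 head=2 tape=yz[_]   (s3,_)→(s1,x,L)
state=s1 head=1 tape=y[z]x   (s1,z)→(s3,z,L)
state=s3 head=0 tape=[y]zx   (s3,y)→(s1,x,R)
state=s1 head=1 tape=x[z]x   (s1,z)→(s3,z,L)
state=s3 head=0 tape=[x]zx   (s3,x)→(s2,x,R)
state=s2 head=1 tape=x[z]x   (s2,z)→(s1,_,R)
state=s1 head=2 tape=x_[x]
After 8 steps: state s1, head at 2, tape x_x.

state s1, head at 2, tape x_x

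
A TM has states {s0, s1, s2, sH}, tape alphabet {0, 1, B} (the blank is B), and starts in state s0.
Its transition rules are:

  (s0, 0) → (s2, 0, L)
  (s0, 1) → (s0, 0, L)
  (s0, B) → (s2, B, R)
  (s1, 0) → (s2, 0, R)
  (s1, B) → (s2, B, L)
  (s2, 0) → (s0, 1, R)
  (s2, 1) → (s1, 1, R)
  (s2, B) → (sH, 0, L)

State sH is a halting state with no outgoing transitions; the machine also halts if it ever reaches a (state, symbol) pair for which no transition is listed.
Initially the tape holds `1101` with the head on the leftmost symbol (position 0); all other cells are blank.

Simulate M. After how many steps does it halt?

s0 | B[1]101B   read 1 → write 0, move L, go to s0
s0 | [B]0101B   read B → write B, move R, go to s2
s2 | B[0]101B   read 0 → write 1, move R, go to s0
s0 | B1[1]01B   read 1 → write 0, move L, go to s0
s0 | B[1]001B   read 1 → write 0, move L, go to s0
s0 | [B]0001B   read B → write B, move R, go to s2
s2 | B[0]001B   read 0 → write 1, move R, go to s0
s0 | B1[0]01B   read 0 → write 0, move L, go to s2
s2 | B[1]001B   read 1 → write 1, move R, go to s1
s1 | B1[0]01B   read 0 → write 0, move R, go to s2
s2 | B10[0]1B   read 0 → write 1, move R, go to s0
s0 | B101[1]B   read 1 → write 0, move L, go to s0
s0 | B10[1]0B   read 1 → write 0, move L, go to s0
s0 | B1[0]00B   read 0 → write 0, move L, go to s2
s2 | B[1]000B   read 1 → write 1, move R, go to s1
s1 | B1[0]00B   read 0 → write 0, move R, go to s2
s2 | B10[0]0B   read 0 → write 1, move R, go to s0
s0 | B101[0]B   read 0 → write 0, move L, go to s2
s2 | B10[1]0B   read 1 → write 1, move R, go to s1
s1 | B101[0]B   read 0 → write 0, move R, go to s2
s2 | B1010[B]   read B → write 0, move L, go to sH
sH | B101[0]0
M halts after 21 transitions.

21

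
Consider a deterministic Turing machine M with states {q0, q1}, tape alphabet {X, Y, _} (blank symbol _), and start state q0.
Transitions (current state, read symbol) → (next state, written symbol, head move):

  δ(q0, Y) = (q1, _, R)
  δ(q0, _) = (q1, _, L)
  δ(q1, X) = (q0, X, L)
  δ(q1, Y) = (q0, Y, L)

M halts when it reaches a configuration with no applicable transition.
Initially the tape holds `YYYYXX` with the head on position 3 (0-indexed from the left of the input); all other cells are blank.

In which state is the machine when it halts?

q1

q0 | __YYY[Y]XX   read Y → write _, move R, go to q1
q1 | __YYY_[X]X   read X → write X, move L, go to q0
q0 | __YYY[_]XX   read _ → write _, move L, go to q1
q1 | __YY[Y]_XX   read Y → write Y, move L, go to q0
q0 | __Y[Y]Y_XX   read Y → write _, move R, go to q1
q1 | __Y_[Y]_XX   read Y → write Y, move L, go to q0
q0 | __Y[_]Y_XX   read _ → write _, move L, go to q1
q1 | __[Y]_Y_XX   read Y → write Y, move L, go to q0
q0 | _[_]Y_Y_XX   read _ → write _, move L, go to q1
q1 | [_]_Y_Y_XX
No transition is defined for (q1, _); M halts in state q1.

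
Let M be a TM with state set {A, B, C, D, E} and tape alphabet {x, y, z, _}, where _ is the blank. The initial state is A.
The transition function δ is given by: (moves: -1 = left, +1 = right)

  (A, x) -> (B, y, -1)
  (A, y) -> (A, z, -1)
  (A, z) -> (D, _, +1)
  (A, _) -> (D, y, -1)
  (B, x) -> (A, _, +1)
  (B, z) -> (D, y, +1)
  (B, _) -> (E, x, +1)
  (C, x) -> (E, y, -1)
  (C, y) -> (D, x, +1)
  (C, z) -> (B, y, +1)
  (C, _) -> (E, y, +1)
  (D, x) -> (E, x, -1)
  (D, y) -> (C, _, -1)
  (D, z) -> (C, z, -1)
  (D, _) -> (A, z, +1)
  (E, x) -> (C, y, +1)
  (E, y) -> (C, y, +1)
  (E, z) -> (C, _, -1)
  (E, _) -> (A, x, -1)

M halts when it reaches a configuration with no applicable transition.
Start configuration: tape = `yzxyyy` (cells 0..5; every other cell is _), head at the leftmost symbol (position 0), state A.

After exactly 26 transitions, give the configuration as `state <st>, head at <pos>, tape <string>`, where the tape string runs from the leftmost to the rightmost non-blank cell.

A | __[y]zxyyy   read y → write z, move -1, go to A
A | _[_]zzxyyy   read _ → write y, move -1, go to D
D | [_]yzzxyyy   read _ → write z, move +1, go to A
A | z[y]zzxyyy   read y → write z, move -1, go to A
A | [z]zzzxyyy   read z → write _, move +1, go to D
D | _[z]zzxyyy   read z → write z, move -1, go to C
C | [_]zzzxyyy   read _ → write y, move +1, go to E
E | y[z]zzxyyy   read z → write _, move -1, go to C
C | [y]_zzxyyy   read y → write x, move +1, go to D
D | x[_]zzxyyy   read _ → write z, move +1, go to A
A | xz[z]zxyyy   read z → write _, move +1, go to D
D | xz_[z]xyyy   read z → write z, move -1, go to C
C | xz[_]zxyyy   read _ → write y, move +1, go to E
E | xzy[z]xyyy   read z → write _, move -1, go to C
C | xz[y]_xyyy   read y → write x, move +1, go to D
D | xzx[_]xyyy   read _ → write z, move +1, go to A
A | xzxz[x]yyy   read x → write y, move -1, go to B
B | xzx[z]yyyy   read z → write y, move +1, go to D
D | xzxy[y]yyy   read y → write _, move -1, go to C
C | xzx[y]_yyy   read y → write x, move +1, go to D
D | xzxx[_]yyy   read _ → write z, move +1, go to A
A | xzxxz[y]yy   read y → write z, move -1, go to A
A | xzxx[z]zyy   read z → write _, move +1, go to D
D | xzxx_[z]yy   read z → write z, move -1, go to C
C | xzxx[_]zyy   read _ → write y, move +1, go to E
E | xzxxy[z]yy   read z → write _, move -1, go to C
C | xzxx[y]_yy
After 26 steps: state C, head at 2, tape xzxxy_yy.

state C, head at 2, tape xzxxy_yy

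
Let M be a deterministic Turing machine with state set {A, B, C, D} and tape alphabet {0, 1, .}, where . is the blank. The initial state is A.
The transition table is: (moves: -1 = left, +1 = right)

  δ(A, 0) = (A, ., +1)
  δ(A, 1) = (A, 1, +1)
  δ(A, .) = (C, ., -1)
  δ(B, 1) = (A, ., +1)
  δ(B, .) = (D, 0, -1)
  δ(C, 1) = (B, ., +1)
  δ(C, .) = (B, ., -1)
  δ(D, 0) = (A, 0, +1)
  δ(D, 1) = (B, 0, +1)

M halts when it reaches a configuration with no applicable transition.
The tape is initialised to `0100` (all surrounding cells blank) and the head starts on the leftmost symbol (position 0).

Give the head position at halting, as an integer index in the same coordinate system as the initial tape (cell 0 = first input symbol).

A | [0]100.   read 0 → write ., move +1, go to A
A | .[1]00.   read 1 → write 1, move +1, go to A
A | .1[0]0.   read 0 → write ., move +1, go to A
A | .1.[0].   read 0 → write ., move +1, go to A
A | .1..[.]   read . → write ., move -1, go to C
C | .1.[.].   read . → write ., move -1, go to B
B | .1[.]..   read . → write 0, move -1, go to D
D | .[1]0..   read 1 → write 0, move +1, go to B
B | .0[0]..
At halt the head is at cell 2.

2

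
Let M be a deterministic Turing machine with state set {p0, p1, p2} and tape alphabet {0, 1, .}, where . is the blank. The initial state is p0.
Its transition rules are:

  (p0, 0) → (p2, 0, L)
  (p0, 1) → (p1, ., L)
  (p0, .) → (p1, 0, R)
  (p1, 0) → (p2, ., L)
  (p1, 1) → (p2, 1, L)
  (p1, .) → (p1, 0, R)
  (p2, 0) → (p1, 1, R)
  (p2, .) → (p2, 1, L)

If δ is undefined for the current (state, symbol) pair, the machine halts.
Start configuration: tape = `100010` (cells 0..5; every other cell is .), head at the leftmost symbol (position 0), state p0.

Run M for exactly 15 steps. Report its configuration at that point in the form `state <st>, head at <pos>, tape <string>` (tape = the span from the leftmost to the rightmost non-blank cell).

state=p0 head=0 tape=.[1]00010   (p0,1)→(p1,.,L)
state=p1 head=-1 tape=[.].00010   (p1,.)→(p1,0,R)
state=p1 head=0 tape=0[.]00010   (p1,.)→(p1,0,R)
state=p1 head=1 tape=00[0]0010   (p1,0)→(p2,.,L)
state=p2 head=0 tape=0[0].0010   (p2,0)→(p1,1,R)
state=p1 head=1 tape=01[.]0010   (p1,.)→(p1,0,R)
state=p1 head=2 tape=010[0]010   (p1,0)→(p2,.,L)
state=p2 head=1 tape=01[0].010   (p2,0)→(p1,1,R)
state=p1 head=2 tape=011[.]010   (p1,.)→(p1,0,R)
state=p1 head=3 tape=0110[0]10   (p1,0)→(p2,.,L)
state=p2 head=2 tape=011[0].10   (p2,0)→(p1,1,R)
state=p1 head=3 tape=0111[.]10   (p1,.)→(p1,0,R)
state=p1 head=4 tape=01110[1]0   (p1,1)→(p2,1,L)
state=p2 head=3 tape=0111[0]10   (p2,0)→(p1,1,R)
state=p1 head=4 tape=01111[1]0   (p1,1)→(p2,1,L)
state=p2 head=3 tape=0111[1]10
After 15 steps: state p2, head at 3, tape 0111110.

state p2, head at 3, tape 0111110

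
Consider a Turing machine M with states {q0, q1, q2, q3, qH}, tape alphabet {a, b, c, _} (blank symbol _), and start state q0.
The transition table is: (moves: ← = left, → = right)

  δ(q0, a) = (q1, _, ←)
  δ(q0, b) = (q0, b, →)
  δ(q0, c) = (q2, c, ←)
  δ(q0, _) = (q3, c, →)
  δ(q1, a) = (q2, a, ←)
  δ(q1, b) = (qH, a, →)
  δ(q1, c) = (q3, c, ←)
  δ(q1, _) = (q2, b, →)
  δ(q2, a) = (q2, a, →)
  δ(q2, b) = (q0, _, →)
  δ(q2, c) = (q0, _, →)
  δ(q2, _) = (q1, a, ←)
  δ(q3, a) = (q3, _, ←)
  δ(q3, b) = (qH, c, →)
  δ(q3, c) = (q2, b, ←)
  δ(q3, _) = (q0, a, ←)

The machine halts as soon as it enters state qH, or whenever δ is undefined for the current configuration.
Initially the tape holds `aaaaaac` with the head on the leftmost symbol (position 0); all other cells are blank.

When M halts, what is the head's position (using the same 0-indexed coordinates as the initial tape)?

state=q0 head=0 tape=_[a]aaaaac   (q0,a)→(q1,_,←)
state=q1 head=-1 tape=[_]_aaaaac   (q1,_)→(q2,b,→)
state=q2 head=0 tape=b[_]aaaaac   (q2,_)→(q1,a,←)
state=q1 head=-1 tape=[b]aaaaaac   (q1,b)→(qH,a,→)
state=qH head=0 tape=a[a]aaaaac
At halt the head is at cell 0.

0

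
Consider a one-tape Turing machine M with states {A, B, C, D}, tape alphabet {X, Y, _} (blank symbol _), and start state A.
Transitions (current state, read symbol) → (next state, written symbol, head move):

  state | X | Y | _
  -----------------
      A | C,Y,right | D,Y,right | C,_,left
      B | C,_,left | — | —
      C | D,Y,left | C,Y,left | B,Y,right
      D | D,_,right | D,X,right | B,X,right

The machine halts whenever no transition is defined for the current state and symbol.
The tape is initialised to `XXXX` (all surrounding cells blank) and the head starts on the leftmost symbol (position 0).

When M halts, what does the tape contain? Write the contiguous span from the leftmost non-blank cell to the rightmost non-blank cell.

XX__X

state=A head=0 tape=[X]XXX__   (A,X)→(C,Y,right)
state=C head=1 tape=Y[X]XX__   (C,X)→(D,Y,left)
state=D head=0 tape=[Y]YXX__   (D,Y)→(D,X,right)
state=D head=1 tape=X[Y]XX__   (D,Y)→(D,X,right)
state=D head=2 tape=XX[X]X__   (D,X)→(D,_,right)
state=D head=3 tape=XX_[X]__   (D,X)→(D,_,right)
state=D head=4 tape=XX__[_]_   (D,_)→(B,X,right)
state=B head=5 tape=XX__X[_]
The non-blank tape span at halt is XX__X.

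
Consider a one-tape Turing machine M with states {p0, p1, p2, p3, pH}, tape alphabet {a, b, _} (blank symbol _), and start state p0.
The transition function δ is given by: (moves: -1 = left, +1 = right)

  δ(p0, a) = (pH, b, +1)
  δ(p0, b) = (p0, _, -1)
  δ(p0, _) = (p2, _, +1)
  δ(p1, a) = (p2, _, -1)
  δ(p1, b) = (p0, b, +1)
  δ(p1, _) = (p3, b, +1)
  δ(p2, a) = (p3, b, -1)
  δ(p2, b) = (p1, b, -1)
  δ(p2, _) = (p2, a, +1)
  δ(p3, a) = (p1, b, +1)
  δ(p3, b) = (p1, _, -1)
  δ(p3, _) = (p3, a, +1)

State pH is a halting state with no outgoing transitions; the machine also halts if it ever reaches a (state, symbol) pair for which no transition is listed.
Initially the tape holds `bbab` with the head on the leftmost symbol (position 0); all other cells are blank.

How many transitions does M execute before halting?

38

state=p0 head=0 tape=___[b]bab   (p0,b)→(p0,_,-1)
state=p0 head=-1 tape=__[_]_bab   (p0,_)→(p2,_,+1)
state=p2 head=0 tape=___[_]bab   (p2,_)→(p2,a,+1)
state=p2 head=1 tape=___a[b]ab   (p2,b)→(p1,b,-1)
state=p1 head=0 tape=___[a]bab   (p1,a)→(p2,_,-1)
state=p2 head=-1 tape=__[_]_bab   (p2,_)→(p2,a,+1)
state=p2 head=0 tape=__a[_]bab   (p2,_)→(p2,a,+1)
state=p2 head=1 tape=__aa[b]ab   (p2,b)→(p1,b,-1)
state=p1 head=0 tape=__a[a]bab   (p1,a)→(p2,_,-1)
state=p2 head=-1 tape=__[a]_bab   (p2,a)→(p3,b,-1)
state=p3 head=-2 tape=_[_]b_bab   (p3,_)→(p3,a,+1)
state=p3 head=-1 tape=_a[b]_bab   (p3,b)→(p1,_,-1)
state=p1 head=-2 tape=_[a]__bab   (p1,a)→(p2,_,-1)
state=p2 head=-3 tape=[_]___bab   (p2,_)→(p2,a,+1)
state=p2 head=-2 tape=a[_]__bab   (p2,_)→(p2,a,+1)
state=p2 head=-1 tape=aa[_]_bab   (p2,_)→(p2,a,+1)
state=p2 head=0 tape=aaa[_]bab   (p2,_)→(p2,a,+1)
state=p2 head=1 tape=aaaa[b]ab   (p2,b)→(p1,b,-1)
state=p1 head=0 tape=aaa[a]bab   (p1,a)→(p2,_,-1)
state=p2 head=-1 tape=aa[a]_bab   (p2,a)→(p3,b,-1)
state=p3 head=-2 tape=a[a]b_bab   (p3,a)→(p1,b,+1)
state=p1 head=-1 tape=ab[b]_bab   (p1,b)→(p0,b,+1)
state=p0 head=0 tape=abb[_]bab   (p0,_)→(p2,_,+1)
state=p2 head=1 tape=abb_[b]ab   (p2,b)→(p1,b,-1)
state=p1 head=0 tape=abb[_]bab   (p1,_)→(p3,b,+1)
state=p3 head=1 tape=abbb[b]ab   (p3,b)→(p1,_,-1)
state=p1 head=0 tape=abb[b]_ab   (p1,b)→(p0,b,+1)
state=p0 head=1 tape=abbb[_]ab   (p0,_)→(p2,_,+1)
state=p2 head=2 tape=abbb_[a]b   (p2,a)→(p3,b,-1)
state=p3 head=1 tape=abbb[_]bb   (p3,_)→(p3,a,+1)
state=p3 head=2 tape=abbba[b]b   (p3,b)→(p1,_,-1)
state=p1 head=1 tape=abbb[a]_b   (p1,a)→(p2,_,-1)
state=p2 head=0 tape=abb[b]__b   (p2,b)→(p1,b,-1)
state=p1 head=-1 tape=ab[b]b__b   (p1,b)→(p0,b,+1)
state=p0 head=0 tape=abb[b]__b   (p0,b)→(p0,_,-1)
state=p0 head=-1 tape=ab[b]___b   (p0,b)→(p0,_,-1)
state=p0 head=-2 tape=a[b]____b   (p0,b)→(p0,_,-1)
state=p0 head=-3 tape=[a]_____b   (p0,a)→(pH,b,+1)
state=pH head=-2 tape=b[_]____b
M halts after 38 transitions.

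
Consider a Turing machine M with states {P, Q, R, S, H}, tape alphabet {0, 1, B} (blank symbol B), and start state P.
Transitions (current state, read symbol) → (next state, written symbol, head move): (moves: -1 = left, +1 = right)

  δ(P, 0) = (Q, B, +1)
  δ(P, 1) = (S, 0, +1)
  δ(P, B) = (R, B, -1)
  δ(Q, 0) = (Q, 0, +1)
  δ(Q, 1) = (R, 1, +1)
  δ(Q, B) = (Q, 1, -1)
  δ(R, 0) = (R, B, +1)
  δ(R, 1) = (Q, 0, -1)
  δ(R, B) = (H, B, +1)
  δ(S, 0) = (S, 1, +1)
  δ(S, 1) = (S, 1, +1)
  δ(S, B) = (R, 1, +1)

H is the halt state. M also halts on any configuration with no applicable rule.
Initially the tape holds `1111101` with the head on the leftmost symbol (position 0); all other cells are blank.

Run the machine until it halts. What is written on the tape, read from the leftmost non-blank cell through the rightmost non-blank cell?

state=P head=0 tape=[1]111101BBB   (P,1)→(S,0,+1)
state=S head=1 tape=0[1]11101BBB   (S,1)→(S,1,+1)
state=S head=2 tape=01[1]1101BBB   (S,1)→(S,1,+1)
state=S head=3 tape=011[1]101BBB   (S,1)→(S,1,+1)
state=S head=4 tape=0111[1]01BBB   (S,1)→(S,1,+1)
state=S head=5 tape=01111[0]1BBB   (S,0)→(S,1,+1)
state=S head=6 tape=011111[1]BBB   (S,1)→(S,1,+1)
state=S head=7 tape=0111111[B]BB   (S,B)→(R,1,+1)
state=R head=8 tape=01111111[B]B   (R,B)→(H,B,+1)
state=H head=9 tape=01111111B[B]
The non-blank tape span at halt is 01111111.

01111111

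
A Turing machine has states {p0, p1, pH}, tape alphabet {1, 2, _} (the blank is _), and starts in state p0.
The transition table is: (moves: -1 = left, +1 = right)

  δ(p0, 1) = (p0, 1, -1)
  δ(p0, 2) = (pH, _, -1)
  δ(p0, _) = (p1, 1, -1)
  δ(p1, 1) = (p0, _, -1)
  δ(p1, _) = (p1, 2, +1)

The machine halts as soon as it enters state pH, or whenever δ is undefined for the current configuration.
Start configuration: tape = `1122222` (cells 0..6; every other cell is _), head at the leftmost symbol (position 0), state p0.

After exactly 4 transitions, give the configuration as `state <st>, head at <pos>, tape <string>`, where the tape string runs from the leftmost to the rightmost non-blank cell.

state p0, head at -2, tape 2_1122222

state=p0 head=0 tape=__[1]122222   (p0,1)→(p0,1,-1)
state=p0 head=-1 tape=_[_]1122222   (p0,_)→(p1,1,-1)
state=p1 head=-2 tape=[_]11122222   (p1,_)→(p1,2,+1)
state=p1 head=-1 tape=2[1]1122222   (p1,1)→(p0,_,-1)
state=p0 head=-2 tape=[2]_1122222
After 4 steps: state p0, head at -2, tape 2_1122222.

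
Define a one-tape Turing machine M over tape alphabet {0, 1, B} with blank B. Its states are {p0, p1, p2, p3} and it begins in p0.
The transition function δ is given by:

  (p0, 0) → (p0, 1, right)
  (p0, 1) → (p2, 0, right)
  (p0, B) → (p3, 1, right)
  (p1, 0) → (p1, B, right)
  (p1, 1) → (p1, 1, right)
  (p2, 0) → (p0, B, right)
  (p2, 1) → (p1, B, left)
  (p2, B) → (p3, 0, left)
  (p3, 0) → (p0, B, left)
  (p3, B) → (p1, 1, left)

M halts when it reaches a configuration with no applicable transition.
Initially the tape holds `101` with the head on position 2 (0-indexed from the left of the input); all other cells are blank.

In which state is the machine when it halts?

p1

state=p0 head=2 tape=B10[1]BB   (p0,1)→(p2,0,right)
state=p2 head=3 tape=B100[B]B   (p2,B)→(p3,0,left)
state=p3 head=2 tape=B10[0]0B   (p3,0)→(p0,B,left)
state=p0 head=1 tape=B1[0]B0B   (p0,0)→(p0,1,right)
state=p0 head=2 tape=B11[B]0B   (p0,B)→(p3,1,right)
state=p3 head=3 tape=B111[0]B   (p3,0)→(p0,B,left)
state=p0 head=2 tape=B11[1]BB   (p0,1)→(p2,0,right)
state=p2 head=3 tape=B110[B]B   (p2,B)→(p3,0,left)
state=p3 head=2 tape=B11[0]0B   (p3,0)→(p0,B,left)
state=p0 head=1 tape=B1[1]B0B   (p0,1)→(p2,0,right)
state=p2 head=2 tape=B10[B]0B   (p2,B)→(p3,0,left)
state=p3 head=1 tape=B1[0]00B   (p3,0)→(p0,B,left)
state=p0 head=0 tape=B[1]B00B   (p0,1)→(p2,0,right)
state=p2 head=1 tape=B0[B]00B   (p2,B)→(p3,0,left)
state=p3 head=0 tape=B[0]000B   (p3,0)→(p0,B,left)
state=p0 head=-1 tape=[B]B000B   (p0,B)→(p3,1,right)
state=p3 head=0 tape=1[B]000B   (p3,B)→(p1,1,left)
state=p1 head=-1 tape=[1]1000B   (p1,1)→(p1,1,right)
state=p1 head=0 tape=1[1]000B   (p1,1)→(p1,1,right)
state=p1 head=1 tape=11[0]00B   (p1,0)→(p1,B,right)
state=p1 head=2 tape=11B[0]0B   (p1,0)→(p1,B,right)
state=p1 head=3 tape=11BB[0]B   (p1,0)→(p1,B,right)
state=p1 head=4 tape=11BBB[B]
No transition is defined for (p1, B); M halts in state p1.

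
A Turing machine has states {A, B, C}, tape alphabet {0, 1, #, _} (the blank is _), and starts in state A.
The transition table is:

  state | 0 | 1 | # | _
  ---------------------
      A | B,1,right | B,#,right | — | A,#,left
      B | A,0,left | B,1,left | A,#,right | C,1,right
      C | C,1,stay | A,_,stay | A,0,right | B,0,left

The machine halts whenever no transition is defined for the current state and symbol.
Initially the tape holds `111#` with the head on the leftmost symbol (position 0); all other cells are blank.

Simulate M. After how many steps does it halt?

A | [1]11#_   read 1 → write #, move right, go to B
B | #[1]1#_   read 1 → write 1, move left, go to B
B | [#]11#_   read # → write #, move right, go to A
A | #[1]1#_   read 1 → write #, move right, go to B
B | ##[1]#_   read 1 → write 1, move left, go to B
B | #[#]1#_   read # → write #, move right, go to A
A | ##[1]#_   read 1 → write #, move right, go to B
B | ###[#]_   read # → write #, move right, go to A
A | ####[_]   read _ → write #, move left, go to A
A | ###[#]#
M halts after 9 transitions.

9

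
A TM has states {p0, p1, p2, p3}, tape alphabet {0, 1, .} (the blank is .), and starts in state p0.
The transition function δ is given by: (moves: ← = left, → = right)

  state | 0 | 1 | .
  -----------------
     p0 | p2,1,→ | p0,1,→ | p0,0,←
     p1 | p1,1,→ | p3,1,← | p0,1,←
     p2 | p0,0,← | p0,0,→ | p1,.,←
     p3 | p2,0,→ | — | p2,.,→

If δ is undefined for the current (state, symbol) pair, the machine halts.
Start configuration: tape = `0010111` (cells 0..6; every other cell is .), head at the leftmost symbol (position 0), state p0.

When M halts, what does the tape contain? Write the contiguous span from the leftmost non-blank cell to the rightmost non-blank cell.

p0 | [0]010111..   read 0 → write 1, move →, go to p2
p2 | 1[0]10111..   read 0 → write 0, move ←, go to p0
p0 | [1]010111..   read 1 → write 1, move →, go to p0
p0 | 1[0]10111..   read 0 → write 1, move →, go to p2
p2 | 11[1]0111..   read 1 → write 0, move →, go to p0
p0 | 110[0]111..   read 0 → write 1, move →, go to p2
p2 | 1101[1]11..   read 1 → write 0, move →, go to p0
p0 | 11010[1]1..   read 1 → write 1, move →, go to p0
p0 | 110101[1]..   read 1 → write 1, move →, go to p0
p0 | 1101011[.].   read . → write 0, move ←, go to p0
p0 | 110101[1]0.   read 1 → write 1, move →, go to p0
p0 | 1101011[0].   read 0 → write 1, move →, go to p2
p2 | 11010111[.]   read . → write ., move ←, go to p1
p1 | 1101011[1].   read 1 → write 1, move ←, go to p3
p3 | 110101[1]1.
The non-blank tape span at halt is 11010111.

11010111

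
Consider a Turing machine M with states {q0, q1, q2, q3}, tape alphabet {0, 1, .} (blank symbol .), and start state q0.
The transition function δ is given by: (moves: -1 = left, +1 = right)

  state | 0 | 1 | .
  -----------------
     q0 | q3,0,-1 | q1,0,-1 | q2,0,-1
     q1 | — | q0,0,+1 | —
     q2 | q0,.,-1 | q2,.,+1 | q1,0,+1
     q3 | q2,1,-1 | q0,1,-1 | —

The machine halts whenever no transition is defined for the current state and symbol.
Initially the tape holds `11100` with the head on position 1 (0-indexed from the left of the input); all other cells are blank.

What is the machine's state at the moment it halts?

q1

state=q0 head=1 tape=...1[1]100   (q0,1)→(q1,0,-1)
state=q1 head=0 tape=...[1]0100   (q1,1)→(q0,0,+1)
state=q0 head=1 tape=...0[0]100   (q0,0)→(q3,0,-1)
state=q3 head=0 tape=...[0]0100   (q3,0)→(q2,1,-1)
state=q2 head=-1 tape=..[.]10100   (q2,.)→(q1,0,+1)
state=q1 head=0 tape=..0[1]0100   (q1,1)→(q0,0,+1)
state=q0 head=1 tape=..00[0]100   (q0,0)→(q3,0,-1)
state=q3 head=0 tape=..0[0]0100   (q3,0)→(q2,1,-1)
state=q2 head=-1 tape=..[0]10100   (q2,0)→(q0,.,-1)
state=q0 head=-2 tape=.[.].10100   (q0,.)→(q2,0,-1)
state=q2 head=-3 tape=[.]0.10100   (q2,.)→(q1,0,+1)
state=q1 head=-2 tape=0[0].10100
No transition is defined for (q1, 0); M halts in state q1.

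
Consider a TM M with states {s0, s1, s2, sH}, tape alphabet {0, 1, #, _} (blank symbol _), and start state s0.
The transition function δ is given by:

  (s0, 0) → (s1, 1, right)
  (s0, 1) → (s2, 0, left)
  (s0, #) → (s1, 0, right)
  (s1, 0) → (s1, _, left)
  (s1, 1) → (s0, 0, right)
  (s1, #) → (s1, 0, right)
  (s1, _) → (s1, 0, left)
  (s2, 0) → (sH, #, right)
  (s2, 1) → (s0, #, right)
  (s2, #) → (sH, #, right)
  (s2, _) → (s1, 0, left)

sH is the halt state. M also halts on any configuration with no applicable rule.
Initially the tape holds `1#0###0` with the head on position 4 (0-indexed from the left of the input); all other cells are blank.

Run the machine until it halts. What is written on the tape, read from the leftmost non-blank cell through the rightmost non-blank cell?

s0 | 1#0#[#]#0   read # → write 0, move right, go to s1
s1 | 1#0#0[#]0   read # → write 0, move right, go to s1
s1 | 1#0#00[0]   read 0 → write _, move left, go to s1
s1 | 1#0#0[0]_   read 0 → write _, move left, go to s1
s1 | 1#0#[0]__   read 0 → write _, move left, go to s1
s1 | 1#0[#]___   read # → write 0, move right, go to s1
s1 | 1#00[_]__   read _ → write 0, move left, go to s1
s1 | 1#0[0]0__   read 0 → write _, move left, go to s1
s1 | 1#[0]_0__   read 0 → write _, move left, go to s1
s1 | 1[#]__0__   read # → write 0, move right, go to s1
s1 | 10[_]_0__   read _ → write 0, move left, go to s1
s1 | 1[0]0_0__   read 0 → write _, move left, go to s1
s1 | [1]_0_0__   read 1 → write 0, move right, go to s0
s0 | 0[_]0_0__
The non-blank tape span at halt is 0_0_0.

0_0_0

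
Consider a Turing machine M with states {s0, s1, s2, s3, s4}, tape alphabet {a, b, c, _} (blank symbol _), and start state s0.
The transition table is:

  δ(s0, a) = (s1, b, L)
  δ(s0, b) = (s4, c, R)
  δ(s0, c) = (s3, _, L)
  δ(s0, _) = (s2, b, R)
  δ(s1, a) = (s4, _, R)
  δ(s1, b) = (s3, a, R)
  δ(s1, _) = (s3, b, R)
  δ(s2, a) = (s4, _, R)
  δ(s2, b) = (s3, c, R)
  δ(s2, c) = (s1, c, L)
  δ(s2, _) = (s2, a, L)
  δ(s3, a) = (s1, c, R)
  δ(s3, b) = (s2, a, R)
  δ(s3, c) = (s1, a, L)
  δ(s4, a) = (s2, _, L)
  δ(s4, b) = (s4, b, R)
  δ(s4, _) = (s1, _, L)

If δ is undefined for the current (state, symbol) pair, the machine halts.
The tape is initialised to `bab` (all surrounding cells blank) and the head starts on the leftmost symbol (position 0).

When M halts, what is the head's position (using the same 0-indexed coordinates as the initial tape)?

4

s0 | _[b]ab__   read b → write c, move R, go to s4
s4 | _c[a]b__   read a → write _, move L, go to s2
s2 | _[c]_b__   read c → write c, move L, go to s1
s1 | [_]c_b__   read _ → write b, move R, go to s3
s3 | b[c]_b__   read c → write a, move L, go to s1
s1 | [b]a_b__   read b → write a, move R, go to s3
s3 | a[a]_b__   read a → write c, move R, go to s1
s1 | ac[_]b__   read _ → write b, move R, go to s3
s3 | acb[b]__   read b → write a, move R, go to s2
s2 | acba[_]_   read _ → write a, move L, go to s2
s2 | acb[a]a_   read a → write _, move R, go to s4
s4 | acb_[a]_   read a → write _, move L, go to s2
s2 | acb[_]__   read _ → write a, move L, go to s2
s2 | ac[b]a__   read b → write c, move R, go to s3
s3 | acc[a]__   read a → write c, move R, go to s1
s1 | accc[_]_   read _ → write b, move R, go to s3
s3 | acccb[_]
At halt the head is at cell 4.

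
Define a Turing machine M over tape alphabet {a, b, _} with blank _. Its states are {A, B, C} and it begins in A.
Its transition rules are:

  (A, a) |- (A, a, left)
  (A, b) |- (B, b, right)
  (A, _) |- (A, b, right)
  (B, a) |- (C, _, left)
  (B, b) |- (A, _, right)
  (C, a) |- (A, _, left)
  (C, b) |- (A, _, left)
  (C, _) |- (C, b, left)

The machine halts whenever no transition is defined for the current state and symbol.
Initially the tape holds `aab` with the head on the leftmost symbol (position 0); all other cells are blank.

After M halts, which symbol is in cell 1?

A | __[a]ab   read a → write a, move left, go to A
A | _[_]aab   read _ → write b, move right, go to A
A | _b[a]ab   read a → write a, move left, go to A
A | _[b]aab   read b → write b, move right, go to B
B | _b[a]ab   read a → write _, move left, go to C
C | _[b]_ab   read b → write _, move left, go to A
A | [_]__ab   read _ → write b, move right, go to A
A | b[_]_ab   read _ → write b, move right, go to A
A | bb[_]ab   read _ → write b, move right, go to A
A | bbb[a]b   read a → write a, move left, go to A
A | bb[b]ab   read b → write b, move right, go to B
B | bbb[a]b   read a → write _, move left, go to C
C | bb[b]_b   read b → write _, move left, go to A
A | b[b]__b   read b → write b, move right, go to B
B | bb[_]_b
Cell 1 holds _ when M halts.

_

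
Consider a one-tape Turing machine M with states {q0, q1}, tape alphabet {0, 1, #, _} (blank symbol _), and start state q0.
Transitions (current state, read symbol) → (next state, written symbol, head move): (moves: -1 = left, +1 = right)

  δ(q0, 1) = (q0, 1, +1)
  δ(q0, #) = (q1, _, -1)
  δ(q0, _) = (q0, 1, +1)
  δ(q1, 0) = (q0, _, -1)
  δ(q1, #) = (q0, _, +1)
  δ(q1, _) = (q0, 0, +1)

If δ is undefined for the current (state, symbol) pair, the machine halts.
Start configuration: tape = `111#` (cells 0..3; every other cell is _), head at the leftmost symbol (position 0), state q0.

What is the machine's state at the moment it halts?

state=q0 head=0 tape=[1]11#   (q0,1)→(q0,1,+1)
state=q0 head=1 tape=1[1]1#   (q0,1)→(q0,1,+1)
state=q0 head=2 tape=11[1]#   (q0,1)→(q0,1,+1)
state=q0 head=3 tape=111[#]   (q0,#)→(q1,_,-1)
state=q1 head=2 tape=11[1]_
No transition is defined for (q1, 1); M halts in state q1.

q1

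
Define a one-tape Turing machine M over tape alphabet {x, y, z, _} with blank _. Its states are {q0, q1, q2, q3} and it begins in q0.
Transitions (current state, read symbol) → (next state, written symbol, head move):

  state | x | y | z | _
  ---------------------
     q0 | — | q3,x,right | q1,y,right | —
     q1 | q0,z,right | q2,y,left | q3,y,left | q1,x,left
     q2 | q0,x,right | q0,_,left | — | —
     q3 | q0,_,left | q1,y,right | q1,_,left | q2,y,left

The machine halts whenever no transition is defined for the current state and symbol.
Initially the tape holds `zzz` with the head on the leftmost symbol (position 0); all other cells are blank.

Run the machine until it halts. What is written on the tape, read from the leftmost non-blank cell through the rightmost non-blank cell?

yz

state=q0 head=0 tape=_[z]zz   (q0,z)→(q1,y,right)
state=q1 head=1 tape=_y[z]z   (q1,z)→(q3,y,left)
state=q3 head=0 tape=_[y]yz   (q3,y)→(q1,y,right)
state=q1 head=1 tape=_y[y]z   (q1,y)→(q2,y,left)
state=q2 head=0 tape=_[y]yz   (q2,y)→(q0,_,left)
state=q0 head=-1 tape=[_]_yz
The non-blank tape span at halt is yz.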